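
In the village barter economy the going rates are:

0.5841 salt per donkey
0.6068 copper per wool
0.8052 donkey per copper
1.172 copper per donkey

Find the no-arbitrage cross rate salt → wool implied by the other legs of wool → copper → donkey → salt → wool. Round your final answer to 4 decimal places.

Known legs of the cycle: 0.6068 × 0.8052 × 0.5841 = 0.285388549776
For no arbitrage the full-cycle product must be 1, so the missing rate is 1 / 0.285388549776 ≈ 3.503995.

3.5040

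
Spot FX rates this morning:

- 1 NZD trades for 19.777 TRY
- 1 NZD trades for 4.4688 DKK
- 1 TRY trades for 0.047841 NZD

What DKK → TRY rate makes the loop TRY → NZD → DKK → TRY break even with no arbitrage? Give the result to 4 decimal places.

4.6774

Known legs of the cycle: 0.047841 × 4.4688 = 0.2137918608
For no arbitrage the full-cycle product must be 1, so the missing rate is 1 / 0.2137918608 ≈ 4.677447.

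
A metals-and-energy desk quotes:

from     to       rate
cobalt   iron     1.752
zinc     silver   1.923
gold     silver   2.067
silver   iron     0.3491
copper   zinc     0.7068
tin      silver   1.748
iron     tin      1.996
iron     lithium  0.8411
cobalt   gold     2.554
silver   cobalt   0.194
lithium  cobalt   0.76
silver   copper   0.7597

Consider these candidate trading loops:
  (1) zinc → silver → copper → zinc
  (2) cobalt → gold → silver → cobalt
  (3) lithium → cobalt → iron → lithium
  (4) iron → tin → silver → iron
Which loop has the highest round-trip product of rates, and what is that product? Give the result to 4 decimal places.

(1) 1.923 × 0.7597 × 0.7068 = 1.03257
(2) 2.554 × 2.067 × 0.194 = 1.02415
(3) 0.76 × 1.752 × 0.8411 = 1.11994
(4) 1.996 × 1.748 × 0.3491 = 1.21801
Highest is cycle (4) at 1.2180 (>1, arbitrage).

1.2180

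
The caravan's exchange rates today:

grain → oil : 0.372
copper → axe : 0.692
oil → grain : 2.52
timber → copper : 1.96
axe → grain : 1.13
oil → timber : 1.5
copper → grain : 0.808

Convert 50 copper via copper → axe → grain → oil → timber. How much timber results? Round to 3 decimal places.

50 copper × 0.692 = 34.6 axe
34.6 axe × 1.13 = 39.098 grain
39.098 grain × 0.372 = 14.544456 oil
14.544456 oil × 1.5 = 21.816684 timber

21.817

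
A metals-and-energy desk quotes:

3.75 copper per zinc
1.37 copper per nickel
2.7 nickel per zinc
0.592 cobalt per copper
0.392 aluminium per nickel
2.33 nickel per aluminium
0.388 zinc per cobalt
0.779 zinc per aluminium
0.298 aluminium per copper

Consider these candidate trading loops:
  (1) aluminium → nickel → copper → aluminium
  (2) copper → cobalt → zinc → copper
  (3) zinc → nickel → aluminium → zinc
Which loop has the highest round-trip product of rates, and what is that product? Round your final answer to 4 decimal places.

0.9512

(1) 2.33 × 1.37 × 0.298 = 0.95125
(2) 0.592 × 0.388 × 3.75 = 0.86136
(3) 2.7 × 0.392 × 0.779 = 0.82449
Highest is cycle (1) at 0.9512 (≤1, no arbitrage).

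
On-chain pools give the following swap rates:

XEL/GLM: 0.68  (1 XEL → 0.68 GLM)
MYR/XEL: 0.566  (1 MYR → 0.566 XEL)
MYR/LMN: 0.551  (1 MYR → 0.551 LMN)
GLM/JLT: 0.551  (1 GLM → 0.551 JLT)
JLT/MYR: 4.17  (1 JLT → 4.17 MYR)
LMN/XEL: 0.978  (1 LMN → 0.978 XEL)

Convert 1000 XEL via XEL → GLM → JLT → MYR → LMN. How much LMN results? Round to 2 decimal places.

1000 XEL × 0.68 = 680 GLM
680 GLM × 0.551 = 374.68 JLT
374.68 JLT × 4.17 = 1562.4156 MYR
1562.4156 MYR × 0.551 = 860.8909956 LMN

860.89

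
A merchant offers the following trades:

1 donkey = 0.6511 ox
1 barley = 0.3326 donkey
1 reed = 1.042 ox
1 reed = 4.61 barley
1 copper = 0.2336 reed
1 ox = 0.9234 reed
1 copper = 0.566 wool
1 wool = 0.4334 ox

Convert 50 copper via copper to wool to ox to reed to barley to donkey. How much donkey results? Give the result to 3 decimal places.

17.366

50 copper × 0.566 = 28.3 wool
28.3 wool × 0.4334 = 12.26522 ox
12.26522 ox × 0.9234 = 11.325704148 reed
11.325704148 reed × 4.61 = 52.21149612228 barley
52.21149612228 barley × 0.3326 = 17.365543610270328 donkey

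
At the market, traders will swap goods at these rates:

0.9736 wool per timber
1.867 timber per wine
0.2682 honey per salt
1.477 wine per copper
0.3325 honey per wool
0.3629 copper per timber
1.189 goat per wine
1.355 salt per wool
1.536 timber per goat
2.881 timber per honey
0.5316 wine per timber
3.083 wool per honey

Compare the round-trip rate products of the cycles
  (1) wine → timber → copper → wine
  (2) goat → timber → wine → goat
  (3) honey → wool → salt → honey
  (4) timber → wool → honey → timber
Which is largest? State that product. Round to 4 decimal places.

1.1204

(1) 1.867 × 0.3629 × 1.477 = 1.00072
(2) 1.536 × 0.5316 × 1.189 = 0.97086
(3) 3.083 × 1.355 × 0.2682 = 1.12040
(4) 0.9736 × 0.3325 × 2.881 = 0.93264
Highest is cycle (3) at 1.1204 (>1, arbitrage).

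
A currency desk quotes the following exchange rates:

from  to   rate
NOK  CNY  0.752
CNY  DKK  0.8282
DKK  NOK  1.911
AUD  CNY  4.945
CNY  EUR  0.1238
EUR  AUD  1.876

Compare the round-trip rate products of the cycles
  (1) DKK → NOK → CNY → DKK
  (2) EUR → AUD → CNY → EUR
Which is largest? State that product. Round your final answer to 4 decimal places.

(1) 1.911 × 0.752 × 0.8282 = 1.19018
(2) 1.876 × 4.945 × 0.1238 = 1.14847
Highest is cycle (1) at 1.1902 (>1, arbitrage).

1.1902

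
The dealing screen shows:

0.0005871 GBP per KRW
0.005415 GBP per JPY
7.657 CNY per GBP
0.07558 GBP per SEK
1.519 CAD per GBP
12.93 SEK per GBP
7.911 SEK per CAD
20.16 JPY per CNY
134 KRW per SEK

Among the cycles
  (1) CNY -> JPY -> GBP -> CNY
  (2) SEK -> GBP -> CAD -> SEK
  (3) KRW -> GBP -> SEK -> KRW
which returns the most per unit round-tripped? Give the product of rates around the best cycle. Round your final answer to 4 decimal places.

(1) 20.16 × 0.005415 × 7.657 = 0.83589
(2) 0.07558 × 1.519 × 7.911 = 0.90823
(3) 0.0005871 × 12.93 × 134 = 1.01722
Highest is cycle (3) at 1.0172 (>1, arbitrage).

1.0172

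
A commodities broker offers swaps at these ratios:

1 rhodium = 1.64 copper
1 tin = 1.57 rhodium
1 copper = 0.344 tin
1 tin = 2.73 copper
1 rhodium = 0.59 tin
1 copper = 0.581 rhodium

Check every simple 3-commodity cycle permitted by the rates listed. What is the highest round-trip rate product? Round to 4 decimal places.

0.9358

copper→rhodium→tin→copper: 0.581 × 0.59 × 2.73 = 0.93582
copper→tin→rhodium→copper: 0.344 × 1.57 × 1.64 = 0.88573
Maximum is copper→rhodium→tin→copper at 0.9358; no arbitrage — every cycle loses value.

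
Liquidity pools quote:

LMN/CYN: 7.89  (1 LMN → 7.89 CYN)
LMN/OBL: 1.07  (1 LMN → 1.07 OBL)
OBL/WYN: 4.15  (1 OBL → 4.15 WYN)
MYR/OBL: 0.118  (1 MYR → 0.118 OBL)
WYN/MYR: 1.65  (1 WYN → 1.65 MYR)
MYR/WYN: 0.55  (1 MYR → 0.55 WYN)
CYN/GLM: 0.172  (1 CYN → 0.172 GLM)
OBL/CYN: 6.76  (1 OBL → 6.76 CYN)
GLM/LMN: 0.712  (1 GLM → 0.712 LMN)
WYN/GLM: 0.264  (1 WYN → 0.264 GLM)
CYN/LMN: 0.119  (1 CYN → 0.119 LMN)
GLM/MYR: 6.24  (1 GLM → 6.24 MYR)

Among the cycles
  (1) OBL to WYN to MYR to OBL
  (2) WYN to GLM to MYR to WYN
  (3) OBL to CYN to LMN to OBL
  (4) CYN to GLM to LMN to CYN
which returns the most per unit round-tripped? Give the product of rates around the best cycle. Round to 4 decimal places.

0.9662

(1) 4.15 × 1.65 × 0.118 = 0.80801
(2) 0.264 × 6.24 × 0.55 = 0.90605
(3) 6.76 × 0.119 × 1.07 = 0.86075
(4) 0.172 × 0.712 × 7.89 = 0.96624
Highest is cycle (4) at 0.9662 (≤1, no arbitrage).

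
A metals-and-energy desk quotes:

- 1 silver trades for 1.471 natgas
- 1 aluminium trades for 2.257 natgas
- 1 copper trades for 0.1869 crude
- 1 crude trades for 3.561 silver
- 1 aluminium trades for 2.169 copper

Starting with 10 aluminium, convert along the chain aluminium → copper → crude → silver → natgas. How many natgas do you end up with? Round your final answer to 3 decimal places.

21.235

10 aluminium × 2.169 = 21.69 copper
21.69 copper × 0.1869 = 4.053861 crude
4.053861 crude × 3.561 = 14.435799021 silver
14.435799021 silver × 1.471 = 21.235060359891 natgas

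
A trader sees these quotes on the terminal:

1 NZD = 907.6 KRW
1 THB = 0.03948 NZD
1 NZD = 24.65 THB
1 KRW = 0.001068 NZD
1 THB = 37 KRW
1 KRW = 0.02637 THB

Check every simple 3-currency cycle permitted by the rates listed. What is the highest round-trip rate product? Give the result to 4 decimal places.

0.9741

THB→KRW→NZD→THB: 37 × 0.001068 × 24.65 = 0.97407
THB→NZD→KRW→THB: 0.03948 × 907.6 × 0.02637 = 0.94489
Maximum is THB→KRW→NZD→THB at 0.9741; no arbitrage — every cycle loses value.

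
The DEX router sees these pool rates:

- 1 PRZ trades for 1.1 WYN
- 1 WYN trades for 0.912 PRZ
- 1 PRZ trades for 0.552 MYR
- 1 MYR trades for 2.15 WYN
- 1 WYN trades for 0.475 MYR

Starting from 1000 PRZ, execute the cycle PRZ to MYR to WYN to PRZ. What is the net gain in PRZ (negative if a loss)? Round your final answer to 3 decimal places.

82.362

1000 PRZ × 0.552 = 552 MYR
552 MYR × 2.15 = 1186.8 WYN
1186.8 WYN × 0.912 = 1082.3616 PRZ
Net change: 1082.3616 − 1000 = 82.3616 PRZ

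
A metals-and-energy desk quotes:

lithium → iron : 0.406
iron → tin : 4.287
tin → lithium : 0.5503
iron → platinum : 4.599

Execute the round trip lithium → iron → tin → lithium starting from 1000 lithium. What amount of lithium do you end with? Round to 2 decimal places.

957.81

1000 lithium × 0.406 = 406 iron
406 iron × 4.287 = 1740.522 tin
1740.522 tin × 0.5503 = 957.8092566 lithium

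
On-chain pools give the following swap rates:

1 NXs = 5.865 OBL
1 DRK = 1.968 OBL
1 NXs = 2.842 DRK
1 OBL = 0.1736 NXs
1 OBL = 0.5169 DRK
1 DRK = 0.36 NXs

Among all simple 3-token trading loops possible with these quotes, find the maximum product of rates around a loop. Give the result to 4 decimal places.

DRK→NXs→OBL→DRK: 0.36 × 5.865 × 0.5169 = 1.09138
DRK→OBL→NXs→DRK: 1.968 × 0.1736 × 2.842 = 0.97095
Maximum is DRK→NXs→OBL→DRK at 1.0914; arbitrage exists.

1.0914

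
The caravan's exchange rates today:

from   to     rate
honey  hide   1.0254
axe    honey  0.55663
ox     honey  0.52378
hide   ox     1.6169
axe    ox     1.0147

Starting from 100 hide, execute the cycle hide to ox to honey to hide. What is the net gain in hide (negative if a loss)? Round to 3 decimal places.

-13.159

100 hide × 1.6169 = 161.69 ox
161.69 ox × 0.52378 = 84.6899882 honey
84.6899882 honey × 1.0254 = 86.84111390028 hide
Net change: 86.84111390028 − 100 = -13.15888609972 hide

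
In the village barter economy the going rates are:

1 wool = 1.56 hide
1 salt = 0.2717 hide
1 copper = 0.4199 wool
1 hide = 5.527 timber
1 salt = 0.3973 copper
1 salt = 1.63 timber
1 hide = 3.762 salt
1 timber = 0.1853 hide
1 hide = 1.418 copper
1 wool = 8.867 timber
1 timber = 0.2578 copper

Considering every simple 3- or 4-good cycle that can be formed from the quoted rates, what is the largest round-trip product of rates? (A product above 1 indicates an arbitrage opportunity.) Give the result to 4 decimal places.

1.1363

salt→timber→hide→salt: 1.63 × 0.1853 × 3.762 = 1.13627
copper→wool→hide→salt→copper: 0.4199 × 1.56 × 3.762 × 0.3973 = 0.97906
copper→wool→timber→hide→copper: 0.4199 × 8.867 × 0.1853 × 1.418 = 0.97830
copper→wool→timber→copper: 0.4199 × 8.867 × 0.2578 = 0.95985
copper→wool→hide→timber→copper: 0.4199 × 1.56 × 5.527 × 0.2578 = 0.93335
copper→wool→hide→copper: 0.4199 × 1.56 × 1.418 = 0.92885
Maximum is salt→timber→hide→salt at 1.1363; arbitrage exists.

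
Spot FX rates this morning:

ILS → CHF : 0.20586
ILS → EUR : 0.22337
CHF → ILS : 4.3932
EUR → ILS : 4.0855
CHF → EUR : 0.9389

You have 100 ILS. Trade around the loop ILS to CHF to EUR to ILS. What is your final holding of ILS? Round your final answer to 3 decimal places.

100 ILS × 0.20586 = 20.586 CHF
20.586 CHF × 0.9389 = 19.3281954 EUR
19.3281954 EUR × 4.0855 = 78.9653423067 ILS

78.965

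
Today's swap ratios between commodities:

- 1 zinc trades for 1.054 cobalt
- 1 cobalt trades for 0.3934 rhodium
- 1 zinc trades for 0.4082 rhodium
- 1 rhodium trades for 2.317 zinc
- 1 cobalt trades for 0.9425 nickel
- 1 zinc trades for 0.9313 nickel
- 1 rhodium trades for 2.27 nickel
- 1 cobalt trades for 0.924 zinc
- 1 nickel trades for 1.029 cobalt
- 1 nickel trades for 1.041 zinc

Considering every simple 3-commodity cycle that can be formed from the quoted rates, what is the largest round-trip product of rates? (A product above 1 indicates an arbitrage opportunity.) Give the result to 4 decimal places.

1.0341

nickel→zinc→cobalt→nickel: 1.041 × 1.054 × 0.9425 = 1.03412
nickel→zinc→rhodium→nickel: 1.041 × 0.4082 × 2.27 = 0.96461
zinc→cobalt→rhodium→zinc: 1.054 × 0.3934 × 2.317 = 0.96073
nickel→cobalt→rhodium→nickel: 1.029 × 0.3934 × 2.27 = 0.91892
nickel→cobalt→zinc→nickel: 1.029 × 0.924 × 0.9313 = 0.88548
Maximum is nickel→zinc→cobalt→nickel at 1.0341; arbitrage exists.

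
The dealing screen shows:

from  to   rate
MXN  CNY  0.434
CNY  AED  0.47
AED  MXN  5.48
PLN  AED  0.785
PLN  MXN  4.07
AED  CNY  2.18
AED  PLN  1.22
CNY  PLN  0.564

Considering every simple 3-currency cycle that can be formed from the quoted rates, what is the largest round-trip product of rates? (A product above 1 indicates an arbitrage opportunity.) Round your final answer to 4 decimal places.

1.1178

CNY→AED→MXN→CNY: 0.47 × 5.48 × 0.434 = 1.11781
CNY→PLN→MXN→CNY: 0.564 × 4.07 × 0.434 = 0.99624
CNY→PLN→AED→CNY: 0.564 × 0.785 × 2.18 = 0.96517
Maximum is CNY→AED→MXN→CNY at 1.1178; arbitrage exists.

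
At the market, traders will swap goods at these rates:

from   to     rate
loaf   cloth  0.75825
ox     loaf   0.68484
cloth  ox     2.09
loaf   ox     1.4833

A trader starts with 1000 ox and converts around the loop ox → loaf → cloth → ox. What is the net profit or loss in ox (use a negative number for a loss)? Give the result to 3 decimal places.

1000 ox × 0.68484 = 684.84 loaf
684.84 loaf × 0.75825 = 519.27993 cloth
519.27993 cloth × 2.09 = 1085.2950537 ox
Net change: 1085.2950537 − 1000 = 85.2950537 ox

85.295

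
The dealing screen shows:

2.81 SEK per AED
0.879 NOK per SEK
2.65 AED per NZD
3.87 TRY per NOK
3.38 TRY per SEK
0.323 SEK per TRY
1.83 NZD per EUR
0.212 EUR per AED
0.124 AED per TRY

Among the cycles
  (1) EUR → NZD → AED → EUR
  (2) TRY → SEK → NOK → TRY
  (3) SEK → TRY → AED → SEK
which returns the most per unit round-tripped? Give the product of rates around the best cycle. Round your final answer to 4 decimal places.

1.1777

(1) 1.83 × 2.65 × 0.212 = 1.02809
(2) 0.323 × 0.879 × 3.87 = 1.09876
(3) 3.38 × 0.124 × 2.81 = 1.17773
Highest is cycle (3) at 1.1777 (>1, arbitrage).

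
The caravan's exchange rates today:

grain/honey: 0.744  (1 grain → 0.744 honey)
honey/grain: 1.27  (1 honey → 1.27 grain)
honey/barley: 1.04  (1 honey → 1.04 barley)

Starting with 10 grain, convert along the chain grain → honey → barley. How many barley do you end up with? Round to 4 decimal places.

7.7376

10 grain × 0.744 = 7.44 honey
7.44 honey × 1.04 = 7.7376 barley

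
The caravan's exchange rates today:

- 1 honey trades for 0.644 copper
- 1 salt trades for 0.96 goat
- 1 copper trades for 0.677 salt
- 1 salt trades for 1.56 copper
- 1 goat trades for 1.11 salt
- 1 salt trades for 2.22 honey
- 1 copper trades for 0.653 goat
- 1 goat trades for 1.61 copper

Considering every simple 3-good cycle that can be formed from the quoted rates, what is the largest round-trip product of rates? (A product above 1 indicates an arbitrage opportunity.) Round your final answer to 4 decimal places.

copper→goat→salt→copper: 0.653 × 1.11 × 1.56 = 1.13073
copper→salt→goat→copper: 0.677 × 0.96 × 1.61 = 1.04637
honey→copper→salt→honey: 0.644 × 0.677 × 2.22 = 0.96789
Maximum is copper→goat→salt→copper at 1.1307; arbitrage exists.

1.1307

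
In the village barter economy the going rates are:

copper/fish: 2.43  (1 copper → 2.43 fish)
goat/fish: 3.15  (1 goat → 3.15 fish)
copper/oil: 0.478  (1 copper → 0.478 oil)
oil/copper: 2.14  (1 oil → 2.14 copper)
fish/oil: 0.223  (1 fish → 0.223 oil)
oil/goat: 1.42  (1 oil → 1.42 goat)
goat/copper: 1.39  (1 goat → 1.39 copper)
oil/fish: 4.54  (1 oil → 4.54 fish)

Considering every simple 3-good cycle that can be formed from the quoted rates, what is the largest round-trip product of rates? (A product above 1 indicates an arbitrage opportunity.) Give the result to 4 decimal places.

1.1596

fish→oil→copper→fish: 0.223 × 2.14 × 2.43 = 1.15964
fish→oil→goat→fish: 0.223 × 1.42 × 3.15 = 0.99748
goat→copper→oil→goat: 1.39 × 0.478 × 1.42 = 0.94348
Maximum is fish→oil→copper→fish at 1.1596; arbitrage exists.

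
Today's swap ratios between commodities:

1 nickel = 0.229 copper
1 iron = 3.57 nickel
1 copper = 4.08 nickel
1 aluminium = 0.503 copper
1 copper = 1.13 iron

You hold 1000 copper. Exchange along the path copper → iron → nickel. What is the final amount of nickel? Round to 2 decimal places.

4034.10

1000 copper × 1.13 = 1130 iron
1130 iron × 3.57 = 4034.1 nickel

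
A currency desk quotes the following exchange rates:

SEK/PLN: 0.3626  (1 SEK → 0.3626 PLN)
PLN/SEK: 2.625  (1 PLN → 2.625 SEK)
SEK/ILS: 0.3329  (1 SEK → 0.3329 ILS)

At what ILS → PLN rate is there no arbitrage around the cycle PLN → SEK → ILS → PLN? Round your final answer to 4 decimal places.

Known legs of the cycle: 2.625 × 0.3329 = 0.8738625
For no arbitrage the full-cycle product must be 1, so the missing rate is 1 / 0.8738625 ≈ 1.144345.

1.1443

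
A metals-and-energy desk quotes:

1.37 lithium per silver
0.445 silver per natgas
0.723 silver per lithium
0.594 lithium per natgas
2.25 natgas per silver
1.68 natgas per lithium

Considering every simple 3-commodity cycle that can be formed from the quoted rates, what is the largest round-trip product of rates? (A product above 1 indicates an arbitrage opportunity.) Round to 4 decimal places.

1.0242

lithium→natgas→silver→lithium: 1.68 × 0.445 × 1.37 = 1.02421
lithium→silver→natgas→lithium: 0.723 × 2.25 × 0.594 = 0.96629
Maximum is lithium→natgas→silver→lithium at 1.0242; arbitrage exists.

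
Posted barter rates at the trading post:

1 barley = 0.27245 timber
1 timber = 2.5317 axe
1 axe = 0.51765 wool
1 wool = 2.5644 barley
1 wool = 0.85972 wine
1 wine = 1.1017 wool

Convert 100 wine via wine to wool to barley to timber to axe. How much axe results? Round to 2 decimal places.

194.87

100 wine × 1.1017 = 110.17 wool
110.17 wool × 2.5644 = 282.519948 barley
282.519948 barley × 0.27245 = 76.9725598326 timber
76.9725598326 timber × 2.5317 = 194.87142972819342 axe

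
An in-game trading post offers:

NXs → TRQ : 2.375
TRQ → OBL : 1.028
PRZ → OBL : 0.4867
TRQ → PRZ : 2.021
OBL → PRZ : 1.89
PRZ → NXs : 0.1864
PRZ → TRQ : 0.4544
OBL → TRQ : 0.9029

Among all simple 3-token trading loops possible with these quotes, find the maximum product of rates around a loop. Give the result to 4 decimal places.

0.8947

TRQ→PRZ→NXs→TRQ: 2.021 × 0.1864 × 2.375 = 0.89470
OBL→TRQ→PRZ→OBL: 0.9029 × 2.021 × 0.4867 = 0.88811
OBL→PRZ→TRQ→OBL: 1.89 × 0.4544 × 1.028 = 0.88286
Maximum is TRQ→PRZ→NXs→TRQ at 0.8947; no arbitrage — every cycle loses value.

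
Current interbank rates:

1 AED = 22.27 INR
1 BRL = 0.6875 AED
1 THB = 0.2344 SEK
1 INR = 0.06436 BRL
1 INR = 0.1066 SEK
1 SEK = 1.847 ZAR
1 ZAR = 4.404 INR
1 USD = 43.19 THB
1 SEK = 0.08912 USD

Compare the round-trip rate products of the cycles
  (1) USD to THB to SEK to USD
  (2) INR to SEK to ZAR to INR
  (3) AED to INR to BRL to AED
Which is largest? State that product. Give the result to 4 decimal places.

0.9854

(1) 43.19 × 0.2344 × 0.08912 = 0.90223
(2) 0.1066 × 1.847 × 4.404 = 0.86710
(3) 22.27 × 0.06436 × 0.6875 = 0.98539
Highest is cycle (3) at 0.9854 (≤1, no arbitrage).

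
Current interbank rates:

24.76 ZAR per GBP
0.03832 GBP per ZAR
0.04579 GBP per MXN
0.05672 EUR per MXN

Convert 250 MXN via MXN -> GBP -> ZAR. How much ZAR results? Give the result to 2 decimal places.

283.44

250 MXN × 0.04579 = 11.4475 GBP
11.4475 GBP × 24.76 = 283.4401 ZAR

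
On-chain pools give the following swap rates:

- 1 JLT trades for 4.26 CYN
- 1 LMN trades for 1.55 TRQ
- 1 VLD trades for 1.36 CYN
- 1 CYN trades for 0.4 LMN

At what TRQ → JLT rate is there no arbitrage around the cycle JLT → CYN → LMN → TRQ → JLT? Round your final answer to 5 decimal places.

Known legs of the cycle: 4.26 × 0.4 × 1.55 = 2.6412
For no arbitrage the full-cycle product must be 1, so the missing rate is 1 / 2.6412 ≈ 0.3786158.

0.37862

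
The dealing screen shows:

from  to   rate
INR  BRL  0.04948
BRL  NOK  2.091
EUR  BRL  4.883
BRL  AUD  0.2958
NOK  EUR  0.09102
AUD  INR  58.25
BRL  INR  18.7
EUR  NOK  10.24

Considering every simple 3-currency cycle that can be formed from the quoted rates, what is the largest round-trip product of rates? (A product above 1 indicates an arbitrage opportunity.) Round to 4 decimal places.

0.9293

NOK→EUR→BRL→NOK: 0.09102 × 4.883 × 2.091 = 0.92935
INR→BRL→AUD→INR: 0.04948 × 0.2958 × 58.25 = 0.85256
Maximum is NOK→EUR→BRL→NOK at 0.9293; no arbitrage — every cycle loses value.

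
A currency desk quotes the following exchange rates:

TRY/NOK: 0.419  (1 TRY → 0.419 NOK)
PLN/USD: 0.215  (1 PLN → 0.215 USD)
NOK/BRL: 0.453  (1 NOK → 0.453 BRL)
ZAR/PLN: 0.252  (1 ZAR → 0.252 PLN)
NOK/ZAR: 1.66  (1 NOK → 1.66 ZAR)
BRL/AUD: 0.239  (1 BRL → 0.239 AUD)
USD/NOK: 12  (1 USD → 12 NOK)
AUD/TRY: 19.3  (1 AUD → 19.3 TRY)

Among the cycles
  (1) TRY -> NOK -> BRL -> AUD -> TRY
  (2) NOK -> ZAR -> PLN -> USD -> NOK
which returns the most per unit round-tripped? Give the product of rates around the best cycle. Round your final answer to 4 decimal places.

1.0793

(1) 0.419 × 0.453 × 0.239 × 19.3 = 0.87552
(2) 1.66 × 0.252 × 0.215 × 12 = 1.07927
Highest is cycle (2) at 1.0793 (>1, arbitrage).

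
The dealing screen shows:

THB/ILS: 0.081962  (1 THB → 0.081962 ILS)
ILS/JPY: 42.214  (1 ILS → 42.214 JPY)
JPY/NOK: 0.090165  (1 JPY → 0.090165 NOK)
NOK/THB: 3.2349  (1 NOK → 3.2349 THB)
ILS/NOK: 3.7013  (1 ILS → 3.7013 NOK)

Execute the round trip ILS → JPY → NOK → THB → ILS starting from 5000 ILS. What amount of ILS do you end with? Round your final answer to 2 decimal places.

5000 ILS × 42.214 = 211070 JPY
211070 JPY × 0.090165 = 19031.12655 NOK
19031.12655 NOK × 3.2349 = 61563.791276595 THB
61563.791276595 THB × 0.081962 = 5045.89146061227939 ILS

5045.89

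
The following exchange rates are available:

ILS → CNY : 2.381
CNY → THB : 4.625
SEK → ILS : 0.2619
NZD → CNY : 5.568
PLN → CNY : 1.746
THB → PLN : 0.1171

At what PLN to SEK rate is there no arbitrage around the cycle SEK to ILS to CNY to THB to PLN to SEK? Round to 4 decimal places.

Known legs of the cycle: 0.2619 × 2.381 × 4.625 × 0.1171 = 0.33772524544125
For no arbitrage the full-cycle product must be 1, so the missing rate is 1 / 0.33772524544125 ≈ 2.960987.

2.9610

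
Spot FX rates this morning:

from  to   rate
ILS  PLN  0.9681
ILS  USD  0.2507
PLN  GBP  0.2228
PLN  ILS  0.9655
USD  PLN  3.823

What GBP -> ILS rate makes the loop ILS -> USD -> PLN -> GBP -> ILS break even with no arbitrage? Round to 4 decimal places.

4.6830

Known legs of the cycle: 0.2507 × 3.823 × 0.2228 = 0.21353733508
For no arbitrage the full-cycle product must be 1, so the missing rate is 1 / 0.21353733508 ≈ 4.683022.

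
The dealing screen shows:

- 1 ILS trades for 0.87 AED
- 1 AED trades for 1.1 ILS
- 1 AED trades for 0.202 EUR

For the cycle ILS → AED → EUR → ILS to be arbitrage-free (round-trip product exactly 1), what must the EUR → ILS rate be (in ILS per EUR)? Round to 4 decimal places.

5.6902

Known legs of the cycle: 0.87 × 0.202 = 0.17574
For no arbitrage the full-cycle product must be 1, so the missing rate is 1 / 0.17574 ≈ 5.690224.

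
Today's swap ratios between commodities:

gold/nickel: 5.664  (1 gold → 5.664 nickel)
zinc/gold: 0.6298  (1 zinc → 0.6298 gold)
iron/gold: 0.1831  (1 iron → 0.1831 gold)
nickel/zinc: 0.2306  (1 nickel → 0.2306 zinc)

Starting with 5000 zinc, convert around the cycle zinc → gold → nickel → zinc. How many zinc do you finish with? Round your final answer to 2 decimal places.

5000 zinc × 0.6298 = 3149 gold
3149 gold × 5.664 = 17835.936 nickel
17835.936 nickel × 0.2306 = 4112.9668416 zinc

4112.97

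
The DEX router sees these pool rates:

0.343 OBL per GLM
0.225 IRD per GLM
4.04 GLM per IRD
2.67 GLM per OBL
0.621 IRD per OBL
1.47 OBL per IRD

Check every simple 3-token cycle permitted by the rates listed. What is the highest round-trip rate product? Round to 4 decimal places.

IRD→OBL→GLM→IRD: 1.47 × 2.67 × 0.225 = 0.88310
IRD→GLM→OBL→IRD: 4.04 × 0.343 × 0.621 = 0.86053
Maximum is IRD→OBL→GLM→IRD at 0.8831; no arbitrage — every cycle loses value.

0.8831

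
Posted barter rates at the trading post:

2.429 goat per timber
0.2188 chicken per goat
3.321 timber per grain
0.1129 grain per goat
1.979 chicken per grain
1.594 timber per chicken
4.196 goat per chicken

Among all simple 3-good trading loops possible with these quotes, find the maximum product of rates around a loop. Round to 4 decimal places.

0.9375

grain→chicken→goat→grain: 1.979 × 4.196 × 0.1129 = 0.93751
timber→goat→grain→timber: 2.429 × 0.1129 × 3.321 = 0.91073
timber→goat→chicken→timber: 2.429 × 0.2188 × 1.594 = 0.84716
Maximum is grain→chicken→goat→grain at 0.9375; no arbitrage — every cycle loses value.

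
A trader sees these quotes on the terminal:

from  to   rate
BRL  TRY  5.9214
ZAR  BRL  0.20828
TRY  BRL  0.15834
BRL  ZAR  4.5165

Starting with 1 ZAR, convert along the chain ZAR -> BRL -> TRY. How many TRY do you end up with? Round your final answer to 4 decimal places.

1 ZAR × 0.20828 = 0.20828 BRL
0.20828 BRL × 5.9214 = 1.233309192 TRY

1.2333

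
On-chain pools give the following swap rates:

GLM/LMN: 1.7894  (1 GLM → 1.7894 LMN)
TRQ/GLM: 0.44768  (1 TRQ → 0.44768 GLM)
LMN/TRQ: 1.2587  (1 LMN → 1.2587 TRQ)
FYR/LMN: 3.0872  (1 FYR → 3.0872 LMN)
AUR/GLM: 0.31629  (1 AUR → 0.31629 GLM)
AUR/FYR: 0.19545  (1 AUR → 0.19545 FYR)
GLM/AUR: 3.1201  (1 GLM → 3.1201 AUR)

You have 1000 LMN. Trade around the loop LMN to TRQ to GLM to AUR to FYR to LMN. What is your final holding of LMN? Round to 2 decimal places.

1000 LMN × 1.2587 = 1258.7 TRQ
1258.7 TRQ × 0.44768 = 563.494816 GLM
563.494816 GLM × 3.1201 = 1758.1601754016 AUR
1758.1601754016 AUR × 0.19545 = 343.63240628224272 FYR
343.63240628224272 FYR × 3.0872 = 1060.861964674539725184 LMN

1060.86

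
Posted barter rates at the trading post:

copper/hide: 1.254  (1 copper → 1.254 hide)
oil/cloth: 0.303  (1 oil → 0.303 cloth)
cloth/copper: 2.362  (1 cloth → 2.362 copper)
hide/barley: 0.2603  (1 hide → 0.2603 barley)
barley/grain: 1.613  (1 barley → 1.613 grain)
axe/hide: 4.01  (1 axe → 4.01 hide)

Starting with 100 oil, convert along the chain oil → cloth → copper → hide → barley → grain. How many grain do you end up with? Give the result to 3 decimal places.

100 oil × 0.303 = 30.3 cloth
30.3 cloth × 2.362 = 71.5686 copper
71.5686 copper × 1.254 = 89.7470244 hide
89.7470244 hide × 0.2603 = 23.36115045132 barley
23.36115045132 barley × 1.613 = 37.68153567797916 grain

37.682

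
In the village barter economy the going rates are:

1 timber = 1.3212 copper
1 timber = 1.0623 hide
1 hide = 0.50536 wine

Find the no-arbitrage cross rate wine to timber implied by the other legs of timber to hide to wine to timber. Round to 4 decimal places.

Known legs of the cycle: 1.0623 × 0.50536 = 0.536843928
For no arbitrage the full-cycle product must be 1, so the missing rate is 1 / 0.536843928 ≈ 1.862739.

1.8627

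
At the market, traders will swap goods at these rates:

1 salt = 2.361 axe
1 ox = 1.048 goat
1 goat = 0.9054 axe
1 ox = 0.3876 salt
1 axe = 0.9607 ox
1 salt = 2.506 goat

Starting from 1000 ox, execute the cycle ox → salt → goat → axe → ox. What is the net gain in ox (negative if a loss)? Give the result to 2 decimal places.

-155.12

1000 ox × 0.3876 = 387.6 salt
387.6 salt × 2.506 = 971.3256 goat
971.3256 goat × 0.9054 = 879.43819824 axe
879.43819824 axe × 0.9607 = 844.876277049168 ox
Net change: 844.876277049168 − 1000 = -155.123722950832 ox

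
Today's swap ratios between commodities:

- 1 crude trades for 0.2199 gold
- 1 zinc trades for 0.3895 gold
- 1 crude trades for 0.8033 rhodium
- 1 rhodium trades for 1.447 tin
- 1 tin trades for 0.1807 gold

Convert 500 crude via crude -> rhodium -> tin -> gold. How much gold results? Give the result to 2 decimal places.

105.02

500 crude × 0.8033 = 401.65 rhodium
401.65 rhodium × 1.447 = 581.18755 tin
581.18755 tin × 0.1807 = 105.020590285 gold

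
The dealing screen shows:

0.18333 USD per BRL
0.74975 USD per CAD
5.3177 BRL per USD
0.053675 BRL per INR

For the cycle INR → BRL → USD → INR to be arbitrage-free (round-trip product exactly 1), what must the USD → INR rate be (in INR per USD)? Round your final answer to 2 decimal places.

101.62

Known legs of the cycle: 0.053675 × 0.18333 = 0.00984023775
For no arbitrage the full-cycle product must be 1, so the missing rate is 1 / 0.00984023775 ≈ 101.6236.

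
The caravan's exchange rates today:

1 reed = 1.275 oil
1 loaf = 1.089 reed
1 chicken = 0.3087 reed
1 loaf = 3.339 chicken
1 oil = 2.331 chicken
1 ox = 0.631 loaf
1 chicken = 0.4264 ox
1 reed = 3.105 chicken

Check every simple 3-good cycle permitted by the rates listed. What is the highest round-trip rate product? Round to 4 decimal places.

chicken→reed→oil→chicken: 0.3087 × 1.275 × 2.331 = 0.91746
chicken→ox→loaf→chicken: 0.4264 × 0.631 × 3.339 = 0.89839
Maximum is chicken→reed→oil→chicken at 0.9175; no arbitrage — every cycle loses value.

0.9175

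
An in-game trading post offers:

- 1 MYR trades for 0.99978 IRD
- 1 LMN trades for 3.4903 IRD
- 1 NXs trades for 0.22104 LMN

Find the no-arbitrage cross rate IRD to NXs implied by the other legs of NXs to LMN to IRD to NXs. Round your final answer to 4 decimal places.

1.2962

Known legs of the cycle: 0.22104 × 3.4903 = 0.771495912
For no arbitrage the full-cycle product must be 1, so the missing rate is 1 / 0.771495912 ≈ 1.296183.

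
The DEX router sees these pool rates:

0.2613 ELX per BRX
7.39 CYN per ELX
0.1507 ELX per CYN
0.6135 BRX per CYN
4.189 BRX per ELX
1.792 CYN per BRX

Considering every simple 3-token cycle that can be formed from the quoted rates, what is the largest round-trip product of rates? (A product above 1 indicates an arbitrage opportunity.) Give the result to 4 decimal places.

BRX→ELX→CYN→BRX: 0.2613 × 7.39 × 0.6135 = 1.18467
BRX→CYN→ELX→BRX: 1.792 × 0.1507 × 4.189 = 1.13126
Maximum is BRX→ELX→CYN→BRX at 1.1847; arbitrage exists.

1.1847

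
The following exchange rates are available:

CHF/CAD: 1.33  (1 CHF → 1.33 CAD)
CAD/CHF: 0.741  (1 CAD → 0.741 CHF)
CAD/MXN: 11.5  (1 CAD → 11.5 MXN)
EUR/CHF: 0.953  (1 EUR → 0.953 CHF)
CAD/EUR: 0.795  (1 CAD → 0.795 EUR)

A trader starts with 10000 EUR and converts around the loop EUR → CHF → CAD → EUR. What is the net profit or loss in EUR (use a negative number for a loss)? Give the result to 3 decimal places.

76.546

10000 EUR × 0.953 = 9530 CHF
9530 CHF × 1.33 = 12674.9 CAD
12674.9 CAD × 0.795 = 10076.5455 EUR
Net change: 10076.5455 − 10000 = 76.5455 EUR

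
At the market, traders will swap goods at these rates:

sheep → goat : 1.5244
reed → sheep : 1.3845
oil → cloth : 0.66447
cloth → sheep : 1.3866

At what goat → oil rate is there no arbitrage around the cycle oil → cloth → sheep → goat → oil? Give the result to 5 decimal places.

0.71199

Known legs of the cycle: 0.66447 × 1.3866 × 1.5244 = 1.4045121930888
For no arbitrage the full-cycle product must be 1, so the missing rate is 1 / 1.4045121930888 ≈ 0.7119910.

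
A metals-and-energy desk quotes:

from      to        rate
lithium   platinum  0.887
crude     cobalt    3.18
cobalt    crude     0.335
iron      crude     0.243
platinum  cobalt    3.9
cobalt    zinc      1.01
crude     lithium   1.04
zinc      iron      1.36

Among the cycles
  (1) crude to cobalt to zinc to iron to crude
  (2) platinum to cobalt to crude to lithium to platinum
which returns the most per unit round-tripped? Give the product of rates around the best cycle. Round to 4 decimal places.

1.2052

(1) 3.18 × 1.01 × 1.36 × 0.243 = 1.06144
(2) 3.9 × 0.335 × 1.04 × 0.887 = 1.20522
Highest is cycle (2) at 1.2052 (>1, arbitrage).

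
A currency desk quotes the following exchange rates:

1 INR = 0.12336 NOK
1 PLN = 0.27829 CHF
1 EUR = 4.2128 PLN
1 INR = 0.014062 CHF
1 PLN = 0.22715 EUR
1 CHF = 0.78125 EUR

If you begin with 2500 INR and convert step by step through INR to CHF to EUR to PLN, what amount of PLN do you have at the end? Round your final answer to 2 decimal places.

115.70

2500 INR × 0.014062 = 35.155 CHF
35.155 CHF × 0.78125 = 27.46484375 EUR
27.46484375 EUR × 4.2128 = 115.70389375 PLN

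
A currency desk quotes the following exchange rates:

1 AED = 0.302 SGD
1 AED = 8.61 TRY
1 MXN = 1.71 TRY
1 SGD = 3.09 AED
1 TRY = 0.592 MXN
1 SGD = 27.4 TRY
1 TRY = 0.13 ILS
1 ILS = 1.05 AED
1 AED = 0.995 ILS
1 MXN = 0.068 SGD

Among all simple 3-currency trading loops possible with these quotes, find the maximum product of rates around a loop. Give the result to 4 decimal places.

AED→TRY→ILS→AED: 8.61 × 0.13 × 1.05 = 1.17527
MXN→SGD→TRY→MXN: 0.068 × 27.4 × 0.592 = 1.10301
Maximum is AED→TRY→ILS→AED at 1.1753; arbitrage exists.

1.1753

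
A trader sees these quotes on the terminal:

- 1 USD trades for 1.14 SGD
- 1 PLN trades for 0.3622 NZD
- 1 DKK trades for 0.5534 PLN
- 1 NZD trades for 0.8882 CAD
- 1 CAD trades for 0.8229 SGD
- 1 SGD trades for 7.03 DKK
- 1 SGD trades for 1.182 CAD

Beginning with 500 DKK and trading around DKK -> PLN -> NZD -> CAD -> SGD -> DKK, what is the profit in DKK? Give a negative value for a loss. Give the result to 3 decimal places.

500 DKK × 0.5534 = 276.7 PLN
276.7 PLN × 0.3622 = 100.22074 NZD
100.22074 NZD × 0.8882 = 89.016061268 CAD
89.016061268 CAD × 0.8229 = 73.2513168174372 SGD
73.2513168174372 SGD × 7.03 = 514.956757226583516 DKK
Net change: 514.956757226583516 − 500 = 14.956757226583516 DKK

14.957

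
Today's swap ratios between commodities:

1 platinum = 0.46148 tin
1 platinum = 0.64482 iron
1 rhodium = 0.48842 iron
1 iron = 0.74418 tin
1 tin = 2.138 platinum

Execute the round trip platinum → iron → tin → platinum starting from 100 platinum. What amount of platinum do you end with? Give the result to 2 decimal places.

102.59

100 platinum × 0.64482 = 64.482 iron
64.482 iron × 0.74418 = 47.98621476 tin
47.98621476 tin × 2.138 = 102.59452715688 platinum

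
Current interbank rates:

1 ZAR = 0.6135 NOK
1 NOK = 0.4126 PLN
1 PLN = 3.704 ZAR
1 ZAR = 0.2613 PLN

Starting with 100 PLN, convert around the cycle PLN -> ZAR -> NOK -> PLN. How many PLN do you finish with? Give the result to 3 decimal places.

100 PLN × 3.704 = 370.4 ZAR
370.4 ZAR × 0.6135 = 227.2404 NOK
227.2404 NOK × 0.4126 = 93.75938904 PLN

93.759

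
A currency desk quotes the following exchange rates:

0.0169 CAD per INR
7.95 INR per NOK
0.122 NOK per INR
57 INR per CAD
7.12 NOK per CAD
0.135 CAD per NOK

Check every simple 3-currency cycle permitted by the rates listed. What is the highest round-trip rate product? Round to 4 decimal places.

NOK→INR→CAD→NOK: 7.95 × 0.0169 × 7.12 = 0.95661
NOK→CAD→INR→NOK: 0.135 × 57 × 0.122 = 0.93879
Maximum is NOK→INR→CAD→NOK at 0.9566; no arbitrage — every cycle loses value.

0.9566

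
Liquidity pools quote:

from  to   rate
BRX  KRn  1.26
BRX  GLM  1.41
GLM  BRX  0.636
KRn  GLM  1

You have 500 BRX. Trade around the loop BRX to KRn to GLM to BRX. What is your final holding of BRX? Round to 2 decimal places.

400.68

500 BRX × 1.26 = 630 KRn
630 KRn × 1 = 630 GLM
630 GLM × 0.636 = 400.68 BRX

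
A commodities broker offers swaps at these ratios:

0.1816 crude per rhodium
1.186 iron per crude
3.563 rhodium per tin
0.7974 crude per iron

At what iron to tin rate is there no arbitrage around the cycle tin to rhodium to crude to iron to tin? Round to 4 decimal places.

1.3031

Known legs of the cycle: 3.563 × 0.1816 × 1.186 = 0.7673903888
For no arbitrage the full-cycle product must be 1, so the missing rate is 1 / 0.7673903888 ≈ 1.303118.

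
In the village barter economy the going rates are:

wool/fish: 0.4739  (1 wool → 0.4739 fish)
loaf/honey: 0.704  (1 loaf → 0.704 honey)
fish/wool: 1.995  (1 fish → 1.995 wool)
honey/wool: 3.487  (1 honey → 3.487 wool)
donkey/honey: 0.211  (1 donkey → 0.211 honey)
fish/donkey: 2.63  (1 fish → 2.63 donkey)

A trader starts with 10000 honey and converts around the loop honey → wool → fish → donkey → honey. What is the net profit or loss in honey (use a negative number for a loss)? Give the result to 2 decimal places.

-829.84

10000 honey × 3.487 = 34870 wool
34870 wool × 0.4739 = 16524.893 fish
16524.893 fish × 2.63 = 43460.46859 donkey
43460.46859 donkey × 0.211 = 9170.15887249 honey
Net change: 9170.15887249 − 10000 = -829.84112751 honey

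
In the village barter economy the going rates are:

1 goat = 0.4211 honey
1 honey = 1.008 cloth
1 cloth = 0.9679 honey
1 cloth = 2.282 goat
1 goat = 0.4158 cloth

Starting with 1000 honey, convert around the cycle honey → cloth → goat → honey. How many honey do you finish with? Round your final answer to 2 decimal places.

1000 honey × 1.008 = 1008 cloth
1008 cloth × 2.282 = 2300.256 goat
2300.256 goat × 0.4211 = 968.6378016 honey

968.64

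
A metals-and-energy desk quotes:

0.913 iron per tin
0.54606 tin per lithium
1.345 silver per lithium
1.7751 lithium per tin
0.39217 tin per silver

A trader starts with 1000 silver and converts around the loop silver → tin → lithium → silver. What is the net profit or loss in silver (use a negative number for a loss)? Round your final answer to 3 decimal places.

-63.690

1000 silver × 0.39217 = 392.17 tin
392.17 tin × 1.7751 = 696.140967 lithium
696.140967 lithium × 1.345 = 936.309600615 silver
Net change: 936.309600615 − 1000 = -63.690399385 silver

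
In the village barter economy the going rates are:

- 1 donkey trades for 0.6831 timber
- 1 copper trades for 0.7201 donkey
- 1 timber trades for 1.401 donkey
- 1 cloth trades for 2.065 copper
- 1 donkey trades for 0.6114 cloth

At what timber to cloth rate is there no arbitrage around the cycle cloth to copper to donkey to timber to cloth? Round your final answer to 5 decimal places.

Known legs of the cycle: 2.065 × 0.7201 × 0.6831 = 1.01577414015
For no arbitrage the full-cycle product must be 1, so the missing rate is 1 / 1.01577414015 ≈ 0.9844708.

0.98447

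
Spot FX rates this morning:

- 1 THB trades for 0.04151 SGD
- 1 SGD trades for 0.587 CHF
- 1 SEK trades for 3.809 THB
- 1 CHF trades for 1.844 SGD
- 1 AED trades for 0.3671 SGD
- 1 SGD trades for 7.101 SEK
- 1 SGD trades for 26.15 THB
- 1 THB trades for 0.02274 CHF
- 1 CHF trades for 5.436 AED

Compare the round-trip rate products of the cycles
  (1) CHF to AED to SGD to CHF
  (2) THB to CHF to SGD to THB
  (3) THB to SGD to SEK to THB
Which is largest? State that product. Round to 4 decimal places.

1.1714

(1) 5.436 × 0.3671 × 0.587 = 1.17139
(2) 0.02274 × 1.844 × 26.15 = 1.09654
(3) 0.04151 × 7.101 × 3.809 = 1.12275
Highest is cycle (1) at 1.1714 (>1, arbitrage).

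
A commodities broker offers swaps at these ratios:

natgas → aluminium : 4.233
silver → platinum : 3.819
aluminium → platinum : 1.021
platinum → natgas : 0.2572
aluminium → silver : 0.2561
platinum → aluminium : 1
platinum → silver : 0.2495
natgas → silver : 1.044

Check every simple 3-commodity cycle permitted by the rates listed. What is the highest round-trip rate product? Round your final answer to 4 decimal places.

1.1116

aluminium→platinum→natgas→aluminium: 1.021 × 0.2572 × 4.233 = 1.11159
natgas→silver→platinum→natgas: 1.044 × 3.819 × 0.2572 = 1.02547
aluminium→silver→platinum→aluminium: 0.2561 × 3.819 × 1 = 0.97805
Maximum is aluminium→platinum→natgas→aluminium at 1.1116; arbitrage exists.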